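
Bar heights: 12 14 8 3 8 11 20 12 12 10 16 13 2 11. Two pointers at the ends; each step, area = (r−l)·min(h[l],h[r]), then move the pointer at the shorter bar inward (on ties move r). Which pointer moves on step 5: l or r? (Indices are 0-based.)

l=0 r=13: min(12,11)*13=143 best=143 *, r--
l=0 r=12: min(12,2)*12=24 best=143, r--
l=0 r=11: min(12,13)*11=132 best=143, l++
l=1 r=11: min(14,13)*10=130 best=143, r--
l=1 r=10: min(14,16)*9=126 best=143, l++

l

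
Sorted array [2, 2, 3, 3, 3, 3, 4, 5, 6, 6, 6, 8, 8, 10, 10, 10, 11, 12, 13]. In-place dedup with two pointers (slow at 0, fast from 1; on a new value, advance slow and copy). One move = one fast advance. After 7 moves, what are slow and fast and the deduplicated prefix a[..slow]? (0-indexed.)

slow=3, fast=8, prefix=[2, 3, 4, 5]

(s=0,f=1) a[fast]=2=a[slow] dup → fast++
(s=0,f=2) a[fast]=3≠a[slow]=2 write a[1]=3 → slow++,fast++
(s=1,f=3) a[fast]=3=a[slow] dup → fast++
(s=1,f=4) a[fast]=3=a[slow] dup → fast++
(s=1,f=5) a[fast]=3=a[slow] dup → fast++
(s=1,f=6) a[fast]=4≠a[slow]=3 write a[2]=4 → slow++,fast++
(s=2,f=7) a[fast]=5≠a[slow]=4 write a[3]=5 → slow++,fast++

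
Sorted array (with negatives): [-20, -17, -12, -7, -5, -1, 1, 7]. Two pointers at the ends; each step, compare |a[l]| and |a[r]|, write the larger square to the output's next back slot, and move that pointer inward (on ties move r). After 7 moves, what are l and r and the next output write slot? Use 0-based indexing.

[0,7] |-20|>|7| out[7]=400 → l++
[1,7] |-17|>|7| out[6]=289 → l++
[2,7] |-12|>|7| out[5]=144 → l++
[3,7] |-7|<=|7| out[4]=49 → r--
[3,6] |-7|>|1| out[3]=49 → l++
[4,6] |-5|>|1| out[2]=25 → l++
[5,6] |-1|<=|1| out[1]=1 → r--

l=5, r=5, next write slot=0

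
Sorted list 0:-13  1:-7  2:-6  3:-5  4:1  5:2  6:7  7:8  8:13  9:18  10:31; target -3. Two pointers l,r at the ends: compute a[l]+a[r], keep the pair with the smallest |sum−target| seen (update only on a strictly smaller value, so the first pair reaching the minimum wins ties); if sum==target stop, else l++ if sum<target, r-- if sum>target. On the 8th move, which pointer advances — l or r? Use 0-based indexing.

[0,10] -13+31=18 d=21 * → r--
[0,9] -13+18=5 d=8 * → r--
[0,8] -13+13=0 d=3 * → r--
[0,7] -13+8=-5 d=2 * → l++
[1,7] -7+8=1 d=4 → r--
[1,6] -7+7=0 d=3 → r--
[1,5] -7+2=-5 d=2 → l++
[2,5] -6+2=-4 d=1 * → l++

l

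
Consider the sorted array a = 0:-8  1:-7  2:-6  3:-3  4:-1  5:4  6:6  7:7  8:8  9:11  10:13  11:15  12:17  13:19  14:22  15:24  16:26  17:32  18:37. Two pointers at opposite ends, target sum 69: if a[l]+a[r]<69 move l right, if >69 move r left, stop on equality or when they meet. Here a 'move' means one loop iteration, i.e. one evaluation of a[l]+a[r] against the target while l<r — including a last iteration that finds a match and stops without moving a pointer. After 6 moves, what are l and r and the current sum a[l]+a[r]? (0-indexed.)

l=6, r=18, sum=43

[0,18] -8+37=29 <69 → l++
[1,18] -7+37=30 <69 → l++
[2,18] -6+37=31 <69 → l++
[3,18] -3+37=34 <69 → l++
[4,18] -1+37=36 <69 → l++
[5,18] 4+37=41 <69 → l++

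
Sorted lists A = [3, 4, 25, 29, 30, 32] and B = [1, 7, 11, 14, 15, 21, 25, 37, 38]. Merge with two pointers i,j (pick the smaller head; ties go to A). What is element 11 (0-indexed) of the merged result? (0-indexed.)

[i=0,j=0] A[i]=3>B[j]=1 take 1 → j++
[i=0,j=1] A[i]=3<=B[j]=7 take 3 → i++
[i=1,j=1] A[i]=4<=B[j]=7 take 4 → i++
[i=2,j=1] A[i]=25>B[j]=7 take 7 → j++
[i=2,j=2] A[i]=25>B[j]=11 take 11 → j++
[i=2,j=3] A[i]=25>B[j]=14 take 14 → j++
[i=2,j=4] A[i]=25>B[j]=15 take 15 → j++
[i=2,j=5] A[i]=25>B[j]=21 take 21 → j++
[i=2,j=6] A[i]=25<=B[j]=25 take 25 → i++
[i=3,j=6] A[i]=29>B[j]=25 take 25 → j++
[i=3,j=7] A[i]=29<=B[j]=37 take 29 → i++
[i=4,j=7] A[i]=30<=B[j]=37 take 30 → i++
[i=5,j=7] A[i]=32<=B[j]=37 take 32 → i++
[i=6,j=7] A done, take B[j]=37 → j++
[i=6,j=8] A done, take B[j]=38 → j++

merged[11] = 30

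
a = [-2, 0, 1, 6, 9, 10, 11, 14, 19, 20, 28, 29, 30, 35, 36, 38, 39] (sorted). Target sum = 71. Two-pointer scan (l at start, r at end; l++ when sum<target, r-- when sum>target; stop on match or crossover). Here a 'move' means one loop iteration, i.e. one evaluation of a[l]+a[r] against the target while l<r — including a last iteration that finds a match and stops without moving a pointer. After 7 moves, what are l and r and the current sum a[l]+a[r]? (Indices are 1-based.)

l=8, r=17, sum=53

l=1 r=17: -2+39=37 <71, l++
l=2 r=17: 0+39=39 <71, l++
l=3 r=17: 1+39=40 <71, l++
l=4 r=17: 6+39=45 <71, l++
l=5 r=17: 9+39=48 <71, l++
l=6 r=17: 10+39=49 <71, l++
l=7 r=17: 11+39=50 <71, l++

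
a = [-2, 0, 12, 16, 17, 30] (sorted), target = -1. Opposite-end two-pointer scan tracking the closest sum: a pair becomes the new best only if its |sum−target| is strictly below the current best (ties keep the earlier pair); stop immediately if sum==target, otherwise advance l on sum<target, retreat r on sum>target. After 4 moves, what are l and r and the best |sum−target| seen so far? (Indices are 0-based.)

l=0 r=5: -2+30=28 d=29 *, r--
l=0 r=4: -2+17=15 d=16 *, r--
l=0 r=3: -2+16=14 d=15 *, r--
l=0 r=2: -2+12=10 d=11 *, r--

l=0, r=1, best |Δ|=11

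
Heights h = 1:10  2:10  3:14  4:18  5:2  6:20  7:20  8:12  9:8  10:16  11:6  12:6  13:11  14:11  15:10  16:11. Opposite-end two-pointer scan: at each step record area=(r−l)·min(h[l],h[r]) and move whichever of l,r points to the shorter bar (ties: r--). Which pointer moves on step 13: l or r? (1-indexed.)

l

l=1 r=16: min(10,11)*15=150 best=150 *, l++
l=2 r=16: min(10,11)*14=140 best=150, l++
l=3 r=16: min(14,11)*13=143 best=150, r--
l=3 r=15: min(14,10)*12=120 best=150, r--
l=3 r=14: min(14,11)*11=121 best=150, r--
l=3 r=13: min(14,11)*10=110 best=150, r--
l=3 r=12: min(14,6)*9=54 best=150, r--
l=3 r=11: min(14,6)*8=48 best=150, r--
l=3 r=10: min(14,16)*7=98 best=150, l++
l=4 r=10: min(18,16)*6=96 best=150, r--
l=4 r=9: min(18,8)*5=40 best=150, r--
l=4 r=8: min(18,12)*4=48 best=150, r--
l=4 r=7: min(18,20)*3=54 best=150, l++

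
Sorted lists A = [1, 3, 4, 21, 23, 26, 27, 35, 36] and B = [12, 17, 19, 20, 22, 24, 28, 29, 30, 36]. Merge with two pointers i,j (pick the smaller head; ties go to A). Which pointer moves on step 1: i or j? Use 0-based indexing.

i

i=0 j=0: A[i]=1<=B[j]=12 take 1, i++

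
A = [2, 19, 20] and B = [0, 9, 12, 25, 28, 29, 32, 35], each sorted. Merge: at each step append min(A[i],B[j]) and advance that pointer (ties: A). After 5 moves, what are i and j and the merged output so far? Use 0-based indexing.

i=2, j=3, merged so far=[0, 2, 9, 12, 19]

i=0 j=0: A[i]=2>B[j]=0 take 0, j++
i=0 j=1: A[i]=2<=B[j]=9 take 2, i++
i=1 j=1: A[i]=19>B[j]=9 take 9, j++
i=1 j=2: A[i]=19>B[j]=12 take 12, j++
i=1 j=3: A[i]=19<=B[j]=25 take 19, i++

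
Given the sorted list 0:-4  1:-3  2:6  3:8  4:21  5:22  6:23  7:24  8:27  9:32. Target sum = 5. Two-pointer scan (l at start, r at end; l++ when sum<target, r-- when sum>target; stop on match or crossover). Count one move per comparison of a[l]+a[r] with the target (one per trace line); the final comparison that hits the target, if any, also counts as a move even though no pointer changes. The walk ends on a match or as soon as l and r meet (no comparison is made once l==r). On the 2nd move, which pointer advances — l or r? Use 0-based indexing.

[0,9] -4+32=28 >5 → r--
[0,8] -4+27=23 >5 → r--

r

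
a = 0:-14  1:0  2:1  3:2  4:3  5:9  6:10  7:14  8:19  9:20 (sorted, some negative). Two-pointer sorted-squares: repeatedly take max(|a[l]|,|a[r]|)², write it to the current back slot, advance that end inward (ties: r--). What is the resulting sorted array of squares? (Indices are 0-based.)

l=0 r=9: |-14|<=|20| out[9]=400, r--
l=0 r=8: |-14|<=|19| out[8]=361, r--
l=0 r=7: |-14|<=|14| out[7]=196, r--
l=0 r=6: |-14|>|10| out[6]=196, l++
l=1 r=6: |0|<=|10| out[5]=100, r--
l=1 r=5: |0|<=|9| out[4]=81, r--
l=1 r=4: |0|<=|3| out[3]=9, r--
l=1 r=3: |0|<=|2| out[2]=4, r--
l=1 r=2: |0|<=|1| out[1]=1, r--
l=1 r=1: |0|<=|0| out[0]=0, r--

[0, 1, 4, 9, 81, 100, 196, 196, 361, 400]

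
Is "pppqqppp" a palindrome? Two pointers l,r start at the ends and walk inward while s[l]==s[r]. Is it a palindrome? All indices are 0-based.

[0,7] 'p'=='p' → l++,r--
[1,6] 'p'=='p' → l++,r--
[2,5] 'p'=='p' → l++,r--
[3,4] 'q'=='q' → l++,r--

palindrome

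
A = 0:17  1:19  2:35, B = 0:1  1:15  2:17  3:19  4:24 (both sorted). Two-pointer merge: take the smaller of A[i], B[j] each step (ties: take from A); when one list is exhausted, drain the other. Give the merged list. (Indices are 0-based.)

[1, 15, 17, 17, 19, 19, 24, 35]

i=0 j=0: A[i]=17>B[j]=1 take 1, j++
i=0 j=1: A[i]=17>B[j]=15 take 15, j++
i=0 j=2: A[i]=17<=B[j]=17 take 17, i++
i=1 j=2: A[i]=19>B[j]=17 take 17, j++
i=1 j=3: A[i]=19<=B[j]=19 take 19, i++
i=2 j=3: A[i]=35>B[j]=19 take 19, j++
i=2 j=4: A[i]=35>B[j]=24 take 24, j++
i=2 j=5: B done, take A[i]=35, i++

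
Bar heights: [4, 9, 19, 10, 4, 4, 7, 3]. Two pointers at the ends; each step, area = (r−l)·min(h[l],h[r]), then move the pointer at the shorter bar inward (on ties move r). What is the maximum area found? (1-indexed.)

l=1 r=8: min(4,3)*7=21 best=21 *, r--
l=1 r=7: min(4,7)*6=24 best=24 *, l++
l=2 r=7: min(9,7)*5=35 best=35 *, r--
l=2 r=6: min(9,4)*4=16 best=35, r--
l=2 r=5: min(9,4)*3=12 best=35, r--
l=2 r=4: min(9,10)*2=18 best=35, l++
l=3 r=4: min(19,10)*1=10 best=35, r--

max area = 35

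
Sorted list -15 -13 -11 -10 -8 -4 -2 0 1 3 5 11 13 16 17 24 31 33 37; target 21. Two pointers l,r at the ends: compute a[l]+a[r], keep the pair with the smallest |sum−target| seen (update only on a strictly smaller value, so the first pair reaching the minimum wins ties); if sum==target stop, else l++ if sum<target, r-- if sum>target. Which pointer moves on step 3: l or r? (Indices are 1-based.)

l

[1,19] -15+37=22 d=1 * → r--
[1,18] -15+33=18 d=3 → l++
[2,18] -13+33=20 d=1 → l++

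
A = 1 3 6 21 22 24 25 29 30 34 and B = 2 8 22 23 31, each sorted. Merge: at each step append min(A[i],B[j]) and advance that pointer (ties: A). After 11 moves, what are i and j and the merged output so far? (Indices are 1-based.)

i=1 j=1: A[i]=1<=B[j]=2 take 1, i++
i=2 j=1: A[i]=3>B[j]=2 take 2, j++
i=2 j=2: A[i]=3<=B[j]=8 take 3, i++
i=3 j=2: A[i]=6<=B[j]=8 take 6, i++
i=4 j=2: A[i]=21>B[j]=8 take 8, j++
i=4 j=3: A[i]=21<=B[j]=22 take 21, i++
i=5 j=3: A[i]=22<=B[j]=22 take 22, i++
i=6 j=3: A[i]=24>B[j]=22 take 22, j++
i=6 j=4: A[i]=24>B[j]=23 take 23, j++
i=6 j=5: A[i]=24<=B[j]=31 take 24, i++
i=7 j=5: A[i]=25<=B[j]=31 take 25, i++

i=8, j=5, merged so far=[1, 2, 3, 6, 8, 21, 22, 22, 23, 24, 25]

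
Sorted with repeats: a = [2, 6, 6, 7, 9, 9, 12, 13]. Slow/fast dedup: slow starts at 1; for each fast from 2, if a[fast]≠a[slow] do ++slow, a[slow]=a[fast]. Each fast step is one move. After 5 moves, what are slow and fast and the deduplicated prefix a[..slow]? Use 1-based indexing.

(s=1,f=2) a[fast]=6≠a[slow]=2 write a[2]=6 → slow++,fast++
(s=2,f=3) a[fast]=6=a[slow] dup → fast++
(s=2,f=4) a[fast]=7≠a[slow]=6 write a[3]=7 → slow++,fast++
(s=3,f=5) a[fast]=9≠a[slow]=7 write a[4]=9 → slow++,fast++
(s=4,f=6) a[fast]=9=a[slow] dup → fast++

slow=4, fast=7, prefix=[2, 6, 7, 9]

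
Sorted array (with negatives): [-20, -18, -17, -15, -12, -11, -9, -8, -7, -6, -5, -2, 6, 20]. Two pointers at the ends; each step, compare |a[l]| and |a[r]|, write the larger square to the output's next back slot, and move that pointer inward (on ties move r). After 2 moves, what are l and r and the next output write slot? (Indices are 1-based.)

l=2, r=13, next write slot=12

l=1 r=14: |-20|<=|20| out[14]=400, r--
l=1 r=13: |-20|>|6| out[13]=400, l++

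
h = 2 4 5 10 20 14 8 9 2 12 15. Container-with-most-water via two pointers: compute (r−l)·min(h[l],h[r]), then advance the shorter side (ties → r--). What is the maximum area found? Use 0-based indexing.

l=0 r=10: min(2,15)*10=20 best=20 *, l++
l=1 r=10: min(4,15)*9=36 best=36 *, l++
l=2 r=10: min(5,15)*8=40 best=40 *, l++
l=3 r=10: min(10,15)*7=70 best=70 *, l++
l=4 r=10: min(20,15)*6=90 best=90 *, r--
l=4 r=9: min(20,12)*5=60 best=90, r--
l=4 r=8: min(20,2)*4=8 best=90, r--
l=4 r=7: min(20,9)*3=27 best=90, r--
l=4 r=6: min(20,8)*2=16 best=90, r--
l=4 r=5: min(20,14)*1=14 best=90, r--

max area = 90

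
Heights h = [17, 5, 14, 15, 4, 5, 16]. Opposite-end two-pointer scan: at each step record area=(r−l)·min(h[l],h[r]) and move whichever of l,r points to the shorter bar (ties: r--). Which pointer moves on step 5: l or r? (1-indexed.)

r

[1,7] min(17,16)*6=96 best=96 * → r--
[1,6] min(17,5)*5=25 best=96 → r--
[1,5] min(17,4)*4=16 best=96 → r--
[1,4] min(17,15)*3=45 best=96 → r--
[1,3] min(17,14)*2=28 best=96 → r--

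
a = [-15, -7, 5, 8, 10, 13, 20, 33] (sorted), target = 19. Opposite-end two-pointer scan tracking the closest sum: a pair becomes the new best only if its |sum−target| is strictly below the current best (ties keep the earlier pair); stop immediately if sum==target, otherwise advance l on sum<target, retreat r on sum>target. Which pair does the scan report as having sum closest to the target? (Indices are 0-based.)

pair (-15, 33) with sum 18 (|Δ|=1)

[0,7] -15+33=18 d=1 * → l++
[1,7] -7+33=26 d=7 → r--
[1,6] -7+20=13 d=6 → l++
[2,6] 5+20=25 d=6 → r--
[2,5] 5+13=18 d=1 → l++
[3,5] 8+13=21 d=2 → r--
[3,4] 8+10=18 d=1 → l++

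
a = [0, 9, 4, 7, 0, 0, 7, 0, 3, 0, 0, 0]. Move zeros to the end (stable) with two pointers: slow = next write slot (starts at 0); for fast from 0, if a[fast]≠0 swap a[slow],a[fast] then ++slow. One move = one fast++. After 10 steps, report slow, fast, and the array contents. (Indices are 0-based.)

slow=5, fast=10, a=[9, 4, 7, 7, 3, 0, 0, 0, 0, 0, 0, 0]

(s=0,f=0) a[fast]=0 → fast++
(s=0,f=1) a[fast]=9≠0 swap→a[0]=9 → slow++,fast++
(s=1,f=2) a[fast]=4≠0 swap→a[1]=4 → slow++,fast++
(s=2,f=3) a[fast]=7≠0 swap→a[2]=7 → slow++,fast++
(s=3,f=4) a[fast]=0 → fast++
(s=3,f=5) a[fast]=0 → fast++
(s=3,f=6) a[fast]=7≠0 swap→a[3]=7 → slow++,fast++
(s=4,f=7) a[fast]=0 → fast++
(s=4,f=8) a[fast]=3≠0 swap→a[4]=3 → slow++,fast++
(s=5,f=9) a[fast]=0 → fast++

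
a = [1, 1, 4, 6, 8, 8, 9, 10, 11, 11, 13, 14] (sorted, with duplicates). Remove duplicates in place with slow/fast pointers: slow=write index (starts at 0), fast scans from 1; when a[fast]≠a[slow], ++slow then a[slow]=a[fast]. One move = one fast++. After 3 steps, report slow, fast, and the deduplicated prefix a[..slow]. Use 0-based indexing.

slow=2, fast=4, prefix=[1, 4, 6]

slow=0 fast=1: a[fast]=1=a[slow] dup, fast++
slow=0 fast=2: a[fast]=4≠a[slow]=1 write a[1]=4, slow++,fast++
slow=1 fast=3: a[fast]=6≠a[slow]=4 write a[2]=6, slow++,fast++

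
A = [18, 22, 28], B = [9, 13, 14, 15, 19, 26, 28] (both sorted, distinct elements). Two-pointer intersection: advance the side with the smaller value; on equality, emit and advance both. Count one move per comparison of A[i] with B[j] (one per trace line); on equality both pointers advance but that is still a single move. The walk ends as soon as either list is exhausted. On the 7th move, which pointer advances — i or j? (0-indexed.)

[i=0,j=0] 18>9 → j++
[i=0,j=1] 18>13 → j++
[i=0,j=2] 18>14 → j++
[i=0,j=3] 18>15 → j++
[i=0,j=4] 18<19 → i++
[i=1,j=4] 22>19 → j++
[i=1,j=5] 22<26 → i++

i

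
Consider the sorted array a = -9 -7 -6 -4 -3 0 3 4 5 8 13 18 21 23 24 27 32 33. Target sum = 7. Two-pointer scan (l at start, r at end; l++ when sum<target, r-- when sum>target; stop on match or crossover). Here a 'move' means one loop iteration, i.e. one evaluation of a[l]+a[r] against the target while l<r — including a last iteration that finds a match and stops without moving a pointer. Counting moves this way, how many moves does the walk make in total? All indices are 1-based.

l=1 r=18: -9+33=24 >7, r--
l=1 r=17: -9+32=23 >7, r--
l=1 r=16: -9+27=18 >7, r--
l=1 r=15: -9+24=15 >7, r--
l=1 r=14: -9+23=14 >7, r--
l=1 r=13: -9+21=12 >7, r--
l=1 r=12: -9+18=9 >7, r--
l=1 r=11: -9+13=4 <7, l++
l=2 r=11: -7+13=6 <7, l++
l=3 r=11: -6+13=7, found

10 moves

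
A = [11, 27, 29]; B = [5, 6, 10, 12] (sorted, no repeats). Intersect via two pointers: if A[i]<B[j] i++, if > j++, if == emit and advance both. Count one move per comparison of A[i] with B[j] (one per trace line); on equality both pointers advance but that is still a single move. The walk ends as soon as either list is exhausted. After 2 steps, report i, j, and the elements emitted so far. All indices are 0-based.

i=0 j=0: 11>5, j++
i=0 j=1: 11>6, j++

i=0, j=2, emitted=[]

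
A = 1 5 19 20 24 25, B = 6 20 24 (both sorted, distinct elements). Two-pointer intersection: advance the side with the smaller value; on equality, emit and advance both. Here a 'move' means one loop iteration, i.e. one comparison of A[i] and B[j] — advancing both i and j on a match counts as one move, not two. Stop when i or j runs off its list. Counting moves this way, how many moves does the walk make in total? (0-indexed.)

6 moves

[i=0,j=0] 1<6 → i++
[i=1,j=0] 5<6 → i++
[i=2,j=0] 19>6 → j++
[i=2,j=1] 19<20 → i++
[i=3,j=1] 20==20 emit → i++,j++
[i=4,j=2] 24==24 emit → i++,j++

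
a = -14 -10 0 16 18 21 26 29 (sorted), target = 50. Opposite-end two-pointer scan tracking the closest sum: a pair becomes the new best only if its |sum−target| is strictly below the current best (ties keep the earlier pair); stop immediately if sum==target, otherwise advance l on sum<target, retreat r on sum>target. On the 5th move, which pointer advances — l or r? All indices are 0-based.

l

[0,7] -14+29=15 d=35 * → l++
[1,7] -10+29=19 d=31 * → l++
[2,7] 0+29=29 d=21 * → l++
[3,7] 16+29=45 d=5 * → l++
[4,7] 18+29=47 d=3 * → l++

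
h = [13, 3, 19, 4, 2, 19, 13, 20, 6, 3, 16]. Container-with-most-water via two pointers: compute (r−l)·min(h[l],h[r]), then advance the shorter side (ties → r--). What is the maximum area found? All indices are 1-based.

[1,11] min(13,16)*10=130 best=130 * → l++
[2,11] min(3,16)*9=27 best=130 → l++
[3,11] min(19,16)*8=128 best=130 → r--
[3,10] min(19,3)*7=21 best=130 → r--
[3,9] min(19,6)*6=36 best=130 → r--
[3,8] min(19,20)*5=95 best=130 → l++
[4,8] min(4,20)*4=16 best=130 → l++
[5,8] min(2,20)*3=6 best=130 → l++
[6,8] min(19,20)*2=38 best=130 → l++
[7,8] min(13,20)*1=13 best=130 → l++

max area = 130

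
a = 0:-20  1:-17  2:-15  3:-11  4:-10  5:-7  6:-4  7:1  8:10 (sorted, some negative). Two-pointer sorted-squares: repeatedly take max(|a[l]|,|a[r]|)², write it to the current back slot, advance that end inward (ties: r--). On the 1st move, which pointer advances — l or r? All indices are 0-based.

[0,8] |-20|>|10| out[8]=400 → l++

l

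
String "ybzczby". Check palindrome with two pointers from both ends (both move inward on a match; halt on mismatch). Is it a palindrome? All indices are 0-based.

l=0 r=6: 'y'=='y', l++,r--
l=1 r=5: 'b'=='b', l++,r--
l=2 r=4: 'z'=='z', l++,r--

palindrome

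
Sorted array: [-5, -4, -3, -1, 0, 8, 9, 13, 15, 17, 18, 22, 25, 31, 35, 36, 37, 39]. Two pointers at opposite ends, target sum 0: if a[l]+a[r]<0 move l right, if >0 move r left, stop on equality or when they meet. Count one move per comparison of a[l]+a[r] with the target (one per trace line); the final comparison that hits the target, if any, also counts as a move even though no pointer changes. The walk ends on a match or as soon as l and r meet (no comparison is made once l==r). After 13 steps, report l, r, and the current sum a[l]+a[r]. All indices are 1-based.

l=1, r=5, sum=-5

[1,18] -5+39=34 >0 → r--
[1,17] -5+37=32 >0 → r--
[1,16] -5+36=31 >0 → r--
[1,15] -5+35=30 >0 → r--
[1,14] -5+31=26 >0 → r--
[1,13] -5+25=20 >0 → r--
[1,12] -5+22=17 >0 → r--
[1,11] -5+18=13 >0 → r--
[1,10] -5+17=12 >0 → r--
[1,9] -5+15=10 >0 → r--
[1,8] -5+13=8 >0 → r--
[1,7] -5+9=4 >0 → r--
[1,6] -5+8=3 >0 → r--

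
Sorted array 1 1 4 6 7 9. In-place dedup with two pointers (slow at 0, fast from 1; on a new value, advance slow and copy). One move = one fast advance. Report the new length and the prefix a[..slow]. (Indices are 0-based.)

slow=0 fast=1: a[fast]=1=a[slow] dup, fast++
slow=0 fast=2: a[fast]=4≠a[slow]=1 write a[1]=4, slow++,fast++
slow=1 fast=3: a[fast]=6≠a[slow]=4 write a[2]=6, slow++,fast++
slow=2 fast=4: a[fast]=7≠a[slow]=6 write a[3]=7, slow++,fast++
slow=3 fast=5: a[fast]=9≠a[slow]=7 write a[4]=9, slow++,fast++

length 5; prefix = [1, 4, 6, 7, 9]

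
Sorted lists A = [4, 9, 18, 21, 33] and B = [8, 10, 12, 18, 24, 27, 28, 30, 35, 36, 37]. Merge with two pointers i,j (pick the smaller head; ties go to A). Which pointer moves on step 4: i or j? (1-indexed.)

[i=1,j=1] A[i]=4<=B[j]=8 take 4 → i++
[i=2,j=1] A[i]=9>B[j]=8 take 8 → j++
[i=2,j=2] A[i]=9<=B[j]=10 take 9 → i++
[i=3,j=2] A[i]=18>B[j]=10 take 10 → j++

j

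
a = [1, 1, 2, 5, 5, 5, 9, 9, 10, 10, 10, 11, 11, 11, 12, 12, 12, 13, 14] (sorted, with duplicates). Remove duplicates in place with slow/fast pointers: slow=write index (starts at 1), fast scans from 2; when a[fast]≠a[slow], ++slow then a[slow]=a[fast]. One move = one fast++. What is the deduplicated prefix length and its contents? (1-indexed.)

(s=1,f=2) a[fast]=1=a[slow] dup → fast++
(s=1,f=3) a[fast]=2≠a[slow]=1 write a[2]=2 → slow++,fast++
(s=2,f=4) a[fast]=5≠a[slow]=2 write a[3]=5 → slow++,fast++
(s=3,f=5) a[fast]=5=a[slow] dup → fast++
(s=3,f=6) a[fast]=5=a[slow] dup → fast++
(s=3,f=7) a[fast]=9≠a[slow]=5 write a[4]=9 → slow++,fast++
(s=4,f=8) a[fast]=9=a[slow] dup → fast++
(s=4,f=9) a[fast]=10≠a[slow]=9 write a[5]=10 → slow++,fast++
(s=5,f=10) a[fast]=10=a[slow] dup → fast++
(s=5,f=11) a[fast]=10=a[slow] dup → fast++
(s=5,f=12) a[fast]=11≠a[slow]=10 write a[6]=11 → slow++,fast++
(s=6,f=13) a[fast]=11=a[slow] dup → fast++
(s=6,f=14) a[fast]=11=a[slow] dup → fast++
(s=6,f=15) a[fast]=12≠a[slow]=11 write a[7]=12 → slow++,fast++
(s=7,f=16) a[fast]=12=a[slow] dup → fast++
(s=7,f=17) a[fast]=12=a[slow] dup → fast++
(s=7,f=18) a[fast]=13≠a[slow]=12 write a[8]=13 → slow++,fast++
(s=8,f=19) a[fast]=14≠a[slow]=13 write a[9]=14 → slow++,fast++

length 9; prefix = [1, 2, 5, 9, 10, 11, 12, 13, 14]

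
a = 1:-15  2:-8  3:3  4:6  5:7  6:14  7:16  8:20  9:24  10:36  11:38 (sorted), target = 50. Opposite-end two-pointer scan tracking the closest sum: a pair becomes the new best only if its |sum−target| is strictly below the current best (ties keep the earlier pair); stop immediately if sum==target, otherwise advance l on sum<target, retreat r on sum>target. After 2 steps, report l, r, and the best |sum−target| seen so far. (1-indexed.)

l=1 r=11: -15+38=23 d=27 *, l++
l=2 r=11: -8+38=30 d=20 *, l++

l=3, r=11, best |Δ|=20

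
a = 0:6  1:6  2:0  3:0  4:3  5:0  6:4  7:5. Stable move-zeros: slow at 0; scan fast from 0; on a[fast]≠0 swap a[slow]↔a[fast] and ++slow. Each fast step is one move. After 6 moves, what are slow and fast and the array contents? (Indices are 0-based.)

slow=3, fast=6, a=[6, 6, 3, 0, 0, 0, 4, 5]

slow=0 fast=0: a[fast]=6≠0 swap→a[0]=6, slow++,fast++
slow=1 fast=1: a[fast]=6≠0 swap→a[1]=6, slow++,fast++
slow=2 fast=2: a[fast]=0, fast++
slow=2 fast=3: a[fast]=0, fast++
slow=2 fast=4: a[fast]=3≠0 swap→a[2]=3, slow++,fast++
slow=3 fast=5: a[fast]=0, fast++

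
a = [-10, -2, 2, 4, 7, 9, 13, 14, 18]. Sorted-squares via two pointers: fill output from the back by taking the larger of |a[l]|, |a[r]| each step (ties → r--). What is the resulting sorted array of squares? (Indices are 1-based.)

[1,9] |-10|<=|18| out[9]=324 → r--
[1,8] |-10|<=|14| out[8]=196 → r--
[1,7] |-10|<=|13| out[7]=169 → r--
[1,6] |-10|>|9| out[6]=100 → l++
[2,6] |-2|<=|9| out[5]=81 → r--
[2,5] |-2|<=|7| out[4]=49 → r--
[2,4] |-2|<=|4| out[3]=16 → r--
[2,3] |-2|<=|2| out[2]=4 → r--
[2,2] |-2|<=|-2| out[1]=4 → r--

[4, 4, 16, 49, 81, 100, 169, 196, 324]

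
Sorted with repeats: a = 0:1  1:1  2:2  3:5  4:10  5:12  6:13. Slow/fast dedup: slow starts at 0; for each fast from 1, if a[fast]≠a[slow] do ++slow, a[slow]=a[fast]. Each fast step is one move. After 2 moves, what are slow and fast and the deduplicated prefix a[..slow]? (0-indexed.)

slow=1, fast=3, prefix=[1, 2]

(s=0,f=1) a[fast]=1=a[slow] dup → fast++
(s=0,f=2) a[fast]=2≠a[slow]=1 write a[1]=2 → slow++,fast++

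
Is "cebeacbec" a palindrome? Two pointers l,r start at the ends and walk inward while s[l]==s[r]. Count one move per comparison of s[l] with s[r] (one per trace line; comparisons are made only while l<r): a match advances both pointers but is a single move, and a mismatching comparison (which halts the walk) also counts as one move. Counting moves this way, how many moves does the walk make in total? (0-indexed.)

l=0 r=8: 'c'=='c', l++,r--
l=1 r=7: 'e'=='e', l++,r--
l=2 r=6: 'b'=='b', l++,r--
l=3 r=5: 'e'!='c', stop

4 moves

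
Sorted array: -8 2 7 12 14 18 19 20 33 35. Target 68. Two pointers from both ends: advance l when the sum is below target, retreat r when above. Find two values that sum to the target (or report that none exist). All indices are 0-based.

(33, 35)

[0,9] -8+35=27 <68 → l++
[1,9] 2+35=37 <68 → l++
[2,9] 7+35=42 <68 → l++
[3,9] 12+35=47 <68 → l++
[4,9] 14+35=49 <68 → l++
[5,9] 18+35=53 <68 → l++
[6,9] 19+35=54 <68 → l++
[7,9] 20+35=55 <68 → l++
[8,9] 33+35=68 → found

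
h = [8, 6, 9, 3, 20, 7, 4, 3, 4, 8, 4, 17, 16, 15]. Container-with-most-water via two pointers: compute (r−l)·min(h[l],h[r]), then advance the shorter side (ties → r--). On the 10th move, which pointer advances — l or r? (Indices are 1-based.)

r

[1,14] min(8,15)*13=104 best=104 * → l++
[2,14] min(6,15)*12=72 best=104 → l++
[3,14] min(9,15)*11=99 best=104 → l++
[4,14] min(3,15)*10=30 best=104 → l++
[5,14] min(20,15)*9=135 best=135 * → r--
[5,13] min(20,16)*8=128 best=135 → r--
[5,12] min(20,17)*7=119 best=135 → r--
[5,11] min(20,4)*6=24 best=135 → r--
[5,10] min(20,8)*5=40 best=135 → r--
[5,9] min(20,4)*4=16 best=135 → r--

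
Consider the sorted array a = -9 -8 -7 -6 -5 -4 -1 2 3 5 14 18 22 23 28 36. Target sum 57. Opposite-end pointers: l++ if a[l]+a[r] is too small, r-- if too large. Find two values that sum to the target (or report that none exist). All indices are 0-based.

no pair

[0,15] -9+36=27 <57 → l++
[1,15] -8+36=28 <57 → l++
[2,15] -7+36=29 <57 → l++
[3,15] -6+36=30 <57 → l++
[4,15] -5+36=31 <57 → l++
[5,15] -4+36=32 <57 → l++
[6,15] -1+36=35 <57 → l++
[7,15] 2+36=38 <57 → l++
[8,15] 3+36=39 <57 → l++
[9,15] 5+36=41 <57 → l++
[10,15] 14+36=50 <57 → l++
[11,15] 18+36=54 <57 → l++
[12,15] 22+36=58 >57 → r--
[12,14] 22+28=50 <57 → l++
[13,14] 23+28=51 <57 → l++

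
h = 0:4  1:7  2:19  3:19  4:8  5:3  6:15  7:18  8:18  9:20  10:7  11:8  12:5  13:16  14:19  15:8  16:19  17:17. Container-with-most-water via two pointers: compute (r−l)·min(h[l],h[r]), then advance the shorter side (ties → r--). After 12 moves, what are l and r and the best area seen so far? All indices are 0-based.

[0,17] min(4,17)*17=68 best=68 * → l++
[1,17] min(7,17)*16=112 best=112 * → l++
[2,17] min(19,17)*15=255 best=255 * → r--
[2,16] min(19,19)*14=266 best=266 * → r--
[2,15] min(19,8)*13=104 best=266 → r--
[2,14] min(19,19)*12=228 best=266 → r--
[2,13] min(19,16)*11=176 best=266 → r--
[2,12] min(19,5)*10=50 best=266 → r--
[2,11] min(19,8)*9=72 best=266 → r--
[2,10] min(19,7)*8=56 best=266 → r--
[2,9] min(19,20)*7=133 best=266 → l++
[3,9] min(19,20)*6=114 best=266 → l++

l=4, r=9, best area=266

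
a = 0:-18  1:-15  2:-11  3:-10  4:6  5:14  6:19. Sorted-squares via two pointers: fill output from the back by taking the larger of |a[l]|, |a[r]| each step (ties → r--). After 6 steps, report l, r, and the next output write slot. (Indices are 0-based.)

l=4, r=4, next write slot=0

[0,6] |-18|<=|19| out[6]=361 → r--
[0,5] |-18|>|14| out[5]=324 → l++
[1,5] |-15|>|14| out[4]=225 → l++
[2,5] |-11|<=|14| out[3]=196 → r--
[2,4] |-11|>|6| out[2]=121 → l++
[3,4] |-10|>|6| out[1]=100 → l++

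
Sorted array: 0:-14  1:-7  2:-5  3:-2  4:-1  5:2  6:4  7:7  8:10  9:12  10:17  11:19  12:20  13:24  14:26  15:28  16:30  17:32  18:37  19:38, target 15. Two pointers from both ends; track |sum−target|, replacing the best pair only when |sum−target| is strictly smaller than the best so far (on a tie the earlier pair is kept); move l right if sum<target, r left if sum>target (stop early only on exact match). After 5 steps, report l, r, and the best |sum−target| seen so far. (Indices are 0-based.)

[0,19] -14+38=24 d=9 * → r--
[0,18] -14+37=23 d=8 * → r--
[0,17] -14+32=18 d=3 * → r--
[0,16] -14+30=16 d=1 * → r--
[0,15] -14+28=14 d=1 → l++

l=1, r=15, best |Δ|=1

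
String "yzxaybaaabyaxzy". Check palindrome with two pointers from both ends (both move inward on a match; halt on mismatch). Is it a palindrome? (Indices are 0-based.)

[0,14] 'y'=='y' → l++,r--
[1,13] 'z'=='z' → l++,r--
[2,12] 'x'=='x' → l++,r--
[3,11] 'a'=='a' → l++,r--
[4,10] 'y'=='y' → l++,r--
[5,9] 'b'=='b' → l++,r--
[6,8] 'a'=='a' → l++,r--

palindrome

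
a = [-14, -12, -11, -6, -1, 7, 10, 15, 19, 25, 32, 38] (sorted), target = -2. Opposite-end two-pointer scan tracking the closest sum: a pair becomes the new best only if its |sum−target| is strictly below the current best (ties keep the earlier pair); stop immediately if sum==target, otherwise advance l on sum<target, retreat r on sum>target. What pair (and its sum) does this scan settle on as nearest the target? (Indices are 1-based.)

pair (-12, 10) with sum -2 (|Δ|=0)

l=1 r=12: -14+38=24 d=26 *, r--
l=1 r=11: -14+32=18 d=20 *, r--
l=1 r=10: -14+25=11 d=13 *, r--
l=1 r=9: -14+19=5 d=7 *, r--
l=1 r=8: -14+15=1 d=3 *, r--
l=1 r=7: -14+10=-4 d=2 *, l++
l=2 r=7: -12+10=-2 d=0 *, stop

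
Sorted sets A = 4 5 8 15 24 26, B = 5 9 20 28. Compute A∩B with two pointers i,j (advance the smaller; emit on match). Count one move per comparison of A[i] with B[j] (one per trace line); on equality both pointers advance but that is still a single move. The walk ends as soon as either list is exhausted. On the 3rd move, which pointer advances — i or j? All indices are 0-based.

i

i=0 j=0: 4<5, i++
i=1 j=0: 5==5 emit, i++,j++
i=2 j=1: 8<9, i++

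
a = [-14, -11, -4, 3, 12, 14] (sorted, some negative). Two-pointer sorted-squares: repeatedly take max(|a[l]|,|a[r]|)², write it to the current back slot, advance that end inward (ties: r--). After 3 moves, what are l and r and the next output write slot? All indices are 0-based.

l=1, r=3, next write slot=2

l=0 r=5: |-14|<=|14| out[5]=196, r--
l=0 r=4: |-14|>|12| out[4]=196, l++
l=1 r=4: |-11|<=|12| out[3]=144, r--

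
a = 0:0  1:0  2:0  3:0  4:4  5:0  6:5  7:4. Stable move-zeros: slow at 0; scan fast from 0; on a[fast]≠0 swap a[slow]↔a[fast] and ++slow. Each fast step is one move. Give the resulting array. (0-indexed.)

[4, 5, 4, 0, 0, 0, 0, 0]

(s=0,f=0) a[fast]=0 → fast++
(s=0,f=1) a[fast]=0 → fast++
(s=0,f=2) a[fast]=0 → fast++
(s=0,f=3) a[fast]=0 → fast++
(s=0,f=4) a[fast]=4≠0 swap→a[0]=4 → slow++,fast++
(s=1,f=5) a[fast]=0 → fast++
(s=1,f=6) a[fast]=5≠0 swap→a[1]=5 → slow++,fast++
(s=2,f=7) a[fast]=4≠0 swap→a[2]=4 → slow++,fast++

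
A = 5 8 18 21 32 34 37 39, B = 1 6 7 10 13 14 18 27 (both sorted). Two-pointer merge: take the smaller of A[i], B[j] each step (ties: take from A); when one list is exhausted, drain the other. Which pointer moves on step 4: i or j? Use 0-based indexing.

i=0 j=0: A[i]=5>B[j]=1 take 1, j++
i=0 j=1: A[i]=5<=B[j]=6 take 5, i++
i=1 j=1: A[i]=8>B[j]=6 take 6, j++
i=1 j=2: A[i]=8>B[j]=7 take 7, j++

j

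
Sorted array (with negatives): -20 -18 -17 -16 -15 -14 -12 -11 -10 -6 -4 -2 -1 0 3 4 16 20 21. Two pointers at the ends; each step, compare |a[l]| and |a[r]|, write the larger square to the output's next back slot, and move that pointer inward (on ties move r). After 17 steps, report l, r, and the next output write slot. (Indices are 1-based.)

l=13, r=14, next write slot=2

l=1 r=19: |-20|<=|21| out[19]=441, r--
l=1 r=18: |-20|<=|20| out[18]=400, r--
l=1 r=17: |-20|>|16| out[17]=400, l++
l=2 r=17: |-18|>|16| out[16]=324, l++
l=3 r=17: |-17|>|16| out[15]=289, l++
l=4 r=17: |-16|<=|16| out[14]=256, r--
l=4 r=16: |-16|>|4| out[13]=256, l++
l=5 r=16: |-15|>|4| out[12]=225, l++
l=6 r=16: |-14|>|4| out[11]=196, l++
l=7 r=16: |-12|>|4| out[10]=144, l++
l=8 r=16: |-11|>|4| out[9]=121, l++
l=9 r=16: |-10|>|4| out[8]=100, l++
l=10 r=16: |-6|>|4| out[7]=36, l++
l=11 r=16: |-4|<=|4| out[6]=16, r--
l=11 r=15: |-4|>|3| out[5]=16, l++
l=12 r=15: |-2|<=|3| out[4]=9, r--
l=12 r=14: |-2|>|0| out[3]=4, l++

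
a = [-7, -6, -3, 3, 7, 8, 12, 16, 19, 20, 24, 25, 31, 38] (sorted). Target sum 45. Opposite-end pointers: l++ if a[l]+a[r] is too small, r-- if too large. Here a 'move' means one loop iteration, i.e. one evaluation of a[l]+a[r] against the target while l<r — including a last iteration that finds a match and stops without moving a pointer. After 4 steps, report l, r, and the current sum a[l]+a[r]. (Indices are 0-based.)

l=4, r=13, sum=45

[0,13] -7+38=31 <45 → l++
[1,13] -6+38=32 <45 → l++
[2,13] -3+38=35 <45 → l++
[3,13] 3+38=41 <45 → l++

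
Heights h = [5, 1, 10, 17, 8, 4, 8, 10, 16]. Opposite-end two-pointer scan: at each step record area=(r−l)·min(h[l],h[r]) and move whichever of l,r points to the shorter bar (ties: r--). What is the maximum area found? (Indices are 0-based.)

max area = 80

[0,8] min(5,16)*8=40 best=40 * → l++
[1,8] min(1,16)*7=7 best=40 → l++
[2,8] min(10,16)*6=60 best=60 * → l++
[3,8] min(17,16)*5=80 best=80 * → r--
[3,7] min(17,10)*4=40 best=80 → r--
[3,6] min(17,8)*3=24 best=80 → r--
[3,5] min(17,4)*2=8 best=80 → r--
[3,4] min(17,8)*1=8 best=80 → r--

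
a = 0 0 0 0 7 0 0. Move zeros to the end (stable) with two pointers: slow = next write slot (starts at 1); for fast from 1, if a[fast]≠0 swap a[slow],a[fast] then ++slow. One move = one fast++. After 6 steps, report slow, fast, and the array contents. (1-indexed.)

slow=2, fast=7, a=[7, 0, 0, 0, 0, 0, 0]

slow=1 fast=1: a[fast]=0, fast++
slow=1 fast=2: a[fast]=0, fast++
slow=1 fast=3: a[fast]=0, fast++
slow=1 fast=4: a[fast]=0, fast++
slow=1 fast=5: a[fast]=7≠0 swap→a[1]=7, slow++,fast++
slow=2 fast=6: a[fast]=0, fast++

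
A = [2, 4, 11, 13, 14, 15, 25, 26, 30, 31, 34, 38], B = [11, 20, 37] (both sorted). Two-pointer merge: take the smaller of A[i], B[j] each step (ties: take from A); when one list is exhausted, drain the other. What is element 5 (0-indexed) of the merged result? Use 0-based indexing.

i=0 j=0: A[i]=2<=B[j]=11 take 2, i++
i=1 j=0: A[i]=4<=B[j]=11 take 4, i++
i=2 j=0: A[i]=11<=B[j]=11 take 11, i++
i=3 j=0: A[i]=13>B[j]=11 take 11, j++
i=3 j=1: A[i]=13<=B[j]=20 take 13, i++
i=4 j=1: A[i]=14<=B[j]=20 take 14, i++
i=5 j=1: A[i]=15<=B[j]=20 take 15, i++
i=6 j=1: A[i]=25>B[j]=20 take 20, j++
i=6 j=2: A[i]=25<=B[j]=37 take 25, i++
i=7 j=2: A[i]=26<=B[j]=37 take 26, i++
i=8 j=2: A[i]=30<=B[j]=37 take 30, i++
i=9 j=2: A[i]=31<=B[j]=37 take 31, i++
i=10 j=2: A[i]=34<=B[j]=37 take 34, i++
i=11 j=2: A[i]=38>B[j]=37 take 37, j++
i=11 j=3: B done, take A[i]=38, i++

merged[5] = 14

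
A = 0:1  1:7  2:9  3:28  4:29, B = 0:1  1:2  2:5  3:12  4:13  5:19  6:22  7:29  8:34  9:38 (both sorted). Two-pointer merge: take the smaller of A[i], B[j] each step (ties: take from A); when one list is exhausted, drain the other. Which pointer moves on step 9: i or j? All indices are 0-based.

i=0 j=0: A[i]=1<=B[j]=1 take 1, i++
i=1 j=0: A[i]=7>B[j]=1 take 1, j++
i=1 j=1: A[i]=7>B[j]=2 take 2, j++
i=1 j=2: A[i]=7>B[j]=5 take 5, j++
i=1 j=3: A[i]=7<=B[j]=12 take 7, i++
i=2 j=3: A[i]=9<=B[j]=12 take 9, i++
i=3 j=3: A[i]=28>B[j]=12 take 12, j++
i=3 j=4: A[i]=28>B[j]=13 take 13, j++
i=3 j=5: A[i]=28>B[j]=19 take 19, j++

j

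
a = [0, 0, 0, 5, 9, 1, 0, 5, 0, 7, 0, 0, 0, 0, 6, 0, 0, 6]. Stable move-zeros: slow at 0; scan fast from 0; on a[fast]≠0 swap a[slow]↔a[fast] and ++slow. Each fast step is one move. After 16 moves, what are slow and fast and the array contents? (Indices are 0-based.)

slow=6, fast=16, a=[5, 9, 1, 5, 7, 6, 0, 0, 0, 0, 0, 0, 0, 0, 0, 0, 0, 6]

(s=0,f=0) a[fast]=0 → fast++
(s=0,f=1) a[fast]=0 → fast++
(s=0,f=2) a[fast]=0 → fast++
(s=0,f=3) a[fast]=5≠0 swap→a[0]=5 → slow++,fast++
(s=1,f=4) a[fast]=9≠0 swap→a[1]=9 → slow++,fast++
(s=2,f=5) a[fast]=1≠0 swap→a[2]=1 → slow++,fast++
(s=3,f=6) a[fast]=0 → fast++
(s=3,f=7) a[fast]=5≠0 swap→a[3]=5 → slow++,fast++
(s=4,f=8) a[fast]=0 → fast++
(s=4,f=9) a[fast]=7≠0 swap→a[4]=7 → slow++,fast++
(s=5,f=10) a[fast]=0 → fast++
(s=5,f=11) a[fast]=0 → fast++
(s=5,f=12) a[fast]=0 → fast++
(s=5,f=13) a[fast]=0 → fast++
(s=5,f=14) a[fast]=6≠0 swap→a[5]=6 → slow++,fast++
(s=6,f=15) a[fast]=0 → fast++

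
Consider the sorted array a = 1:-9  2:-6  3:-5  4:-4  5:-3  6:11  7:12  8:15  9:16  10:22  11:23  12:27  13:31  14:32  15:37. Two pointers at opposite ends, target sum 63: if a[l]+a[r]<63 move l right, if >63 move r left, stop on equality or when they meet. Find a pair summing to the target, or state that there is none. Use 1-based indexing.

(31, 32)

[1,15] -9+37=28 <63 → l++
[2,15] -6+37=31 <63 → l++
[3,15] -5+37=32 <63 → l++
[4,15] -4+37=33 <63 → l++
[5,15] -3+37=34 <63 → l++
[6,15] 11+37=48 <63 → l++
[7,15] 12+37=49 <63 → l++
[8,15] 15+37=52 <63 → l++
[9,15] 16+37=53 <63 → l++
[10,15] 22+37=59 <63 → l++
[11,15] 23+37=60 <63 → l++
[12,15] 27+37=64 >63 → r--
[12,14] 27+32=59 <63 → l++
[13,14] 31+32=63 → found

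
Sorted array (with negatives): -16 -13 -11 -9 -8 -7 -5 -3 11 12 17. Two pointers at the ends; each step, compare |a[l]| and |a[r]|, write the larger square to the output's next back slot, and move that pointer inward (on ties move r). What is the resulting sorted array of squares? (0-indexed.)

[9, 25, 49, 64, 81, 121, 121, 144, 169, 256, 289]

l=0 r=10: |-16|<=|17| out[10]=289, r--
l=0 r=9: |-16|>|12| out[9]=256, l++
l=1 r=9: |-13|>|12| out[8]=169, l++
l=2 r=9: |-11|<=|12| out[7]=144, r--
l=2 r=8: |-11|<=|11| out[6]=121, r--
l=2 r=7: |-11|>|-3| out[5]=121, l++
l=3 r=7: |-9|>|-3| out[4]=81, l++
l=4 r=7: |-8|>|-3| out[3]=64, l++
l=5 r=7: |-7|>|-3| out[2]=49, l++
l=6 r=7: |-5|>|-3| out[1]=25, l++
l=7 r=7: |-3|<=|-3| out[0]=9, r--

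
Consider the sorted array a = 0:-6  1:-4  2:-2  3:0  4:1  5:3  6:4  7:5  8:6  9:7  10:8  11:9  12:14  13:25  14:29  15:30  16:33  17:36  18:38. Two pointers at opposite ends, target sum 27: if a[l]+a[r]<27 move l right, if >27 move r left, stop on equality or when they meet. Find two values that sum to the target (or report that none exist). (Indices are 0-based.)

[0,18] -6+38=32 >27 → r--
[0,17] -6+36=30 >27 → r--
[0,16] -6+33=27 → found

(-6, 33)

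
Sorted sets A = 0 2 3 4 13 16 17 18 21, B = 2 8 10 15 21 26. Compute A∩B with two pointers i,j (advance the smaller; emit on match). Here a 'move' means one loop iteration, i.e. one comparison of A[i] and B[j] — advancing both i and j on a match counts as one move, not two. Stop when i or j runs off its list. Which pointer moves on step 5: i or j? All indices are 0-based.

[i=0,j=0] 0<2 → i++
[i=1,j=0] 2==2 emit → i++,j++
[i=2,j=1] 3<8 → i++
[i=3,j=1] 4<8 → i++
[i=4,j=1] 13>8 → j++

j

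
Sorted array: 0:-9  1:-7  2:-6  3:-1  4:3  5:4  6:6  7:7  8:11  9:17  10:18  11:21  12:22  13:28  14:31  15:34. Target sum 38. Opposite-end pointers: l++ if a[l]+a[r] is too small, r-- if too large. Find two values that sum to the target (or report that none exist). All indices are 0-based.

[0,15] -9+34=25 <38 → l++
[1,15] -7+34=27 <38 → l++
[2,15] -6+34=28 <38 → l++
[3,15] -1+34=33 <38 → l++
[4,15] 3+34=37 <38 → l++
[5,15] 4+34=38 → found

(4, 34)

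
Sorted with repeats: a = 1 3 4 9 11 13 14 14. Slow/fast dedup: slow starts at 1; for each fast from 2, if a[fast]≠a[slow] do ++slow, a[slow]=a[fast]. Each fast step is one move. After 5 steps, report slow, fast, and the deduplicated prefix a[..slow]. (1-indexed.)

(s=1,f=2) a[fast]=3≠a[slow]=1 write a[2]=3 → slow++,fast++
(s=2,f=3) a[fast]=4≠a[slow]=3 write a[3]=4 → slow++,fast++
(s=3,f=4) a[fast]=9≠a[slow]=4 write a[4]=9 → slow++,fast++
(s=4,f=5) a[fast]=11≠a[slow]=9 write a[5]=11 → slow++,fast++
(s=5,f=6) a[fast]=13≠a[slow]=11 write a[6]=13 → slow++,fast++

slow=6, fast=7, prefix=[1, 3, 4, 9, 11, 13]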